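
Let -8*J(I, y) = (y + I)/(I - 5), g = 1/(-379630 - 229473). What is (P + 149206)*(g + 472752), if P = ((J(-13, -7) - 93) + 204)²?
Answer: 5478967191025977085/71763408 ≈ 7.6348e+10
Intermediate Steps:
g = -1/609103 (g = 1/(-609103) = -1/609103 ≈ -1.6418e-6)
J(I, y) = -(I + y)/(8*(-5 + I)) (J(I, y) = -(y + I)/(8*(I - 5)) = -(I + y)/(8*(-5 + I)))
P = 15928081/1296 (P = (((-1*(-13) - 1*(-7))/(8*(-5 - 13)) - 93) + 204)² = (((⅛)*(13 + 7)/(-18) - 93) + 204)² = (((⅛)*(-1/18)*20 - 93) + 204)² = ((-5/36 - 93) + 204)² = (-3353/36 + 204)² = (3991/36)² = 15928081/1296 ≈ 12290.)
(P + 149206)*(g + 472752) = (15928081/1296 + 149206)*(-1/609103 + 472752) = (209299057/1296)*(287954661455/609103) = 5478967191025977085/71763408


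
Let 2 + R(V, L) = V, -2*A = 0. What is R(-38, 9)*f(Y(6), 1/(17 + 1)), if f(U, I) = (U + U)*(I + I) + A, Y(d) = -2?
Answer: 160/9 ≈ 17.778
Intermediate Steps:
A = 0 (A = -½*0 = 0)
R(V, L) = -2 + V
f(U, I) = 4*I*U (f(U, I) = (U + U)*(I + I) + 0 = (2*U)*(2*I) + 0 = 4*I*U + 0 = 4*I*U)
R(-38, 9)*f(Y(6), 1/(17 + 1)) = (-2 - 38)*(4*(-2)/(17 + 1)) = -160*(-2)/18 = -40*(-4/9) = 160/9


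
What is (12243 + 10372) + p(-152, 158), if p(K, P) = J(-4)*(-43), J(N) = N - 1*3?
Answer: 22916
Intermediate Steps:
J(N) = -3 + N (J(N) = N - 3 = -3 + N)
p(K, P) = 301 (p(K, P) = (-3 - 4)*(-43) = -7*(-43) = 301)
(12243 + 10372) + p(-152, 158) = (12243 + 10372) + 301 = 22615 + 301 = 22916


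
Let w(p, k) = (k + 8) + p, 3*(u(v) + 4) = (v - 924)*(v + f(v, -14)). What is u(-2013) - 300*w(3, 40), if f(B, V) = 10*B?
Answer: 21662693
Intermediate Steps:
u(v) = -4 + 11*v*(-924 + v)/3 (u(v) = -4 + ((v - 924)*(v + 10*v))/3 = -4 + ((-924 + v)*(11*v))/3 = -4 + (11*v*(-924 + v))/3 = -4 + 11*v*(-924 + v)/3)
w(p, k) = 8 + k + p (w(p, k) = (8 + k) + p = 8 + k + p)
u(-2013) - 300*w(3, 40) = (-4 - 3388*(-2013) + (11/3)*(-2013)**2) - 300*(8 + 40 + 3) = (-4 + 6820044 + (11/3)*4052169) - 300*51 = (-4 + 6820044 + 14857953) - 15300 = 21677993 - 15300 = 21662693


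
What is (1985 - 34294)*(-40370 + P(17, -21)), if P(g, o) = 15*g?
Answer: 1296075535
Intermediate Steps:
(1985 - 34294)*(-40370 + P(17, -21)) = (1985 - 34294)*(-40370 + 15*17) = -32309*(-40370 + 255) = -32309*(-40115) = 1296075535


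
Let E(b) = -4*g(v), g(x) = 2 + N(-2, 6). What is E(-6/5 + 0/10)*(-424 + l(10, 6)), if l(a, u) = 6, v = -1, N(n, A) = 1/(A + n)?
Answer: 3762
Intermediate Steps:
g(x) = 9/4 (g(x) = 2 + 1/(6 - 2) = 2 + 1/4 = 2 + ¼ = 9/4)
E(b) = -9 (E(b) = -4*9/4 = -9)
E(-6/5 + 0/10)*(-424 + l(10, 6)) = -9*(-424 + 6) = -9*(-418) = 3762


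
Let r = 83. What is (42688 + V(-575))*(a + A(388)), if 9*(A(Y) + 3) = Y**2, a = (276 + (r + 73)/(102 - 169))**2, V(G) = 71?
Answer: 17586068216627/4489 ≈ 3.9176e+9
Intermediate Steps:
a = 336208896/4489 (a = (276 + (83 + 73)/(102 - 169))**2 = (276 + 156/(-67))**2 = (276 + 156*(-1/67))**2 = (276 - 156/67)**2 = (18336/67)**2 = 336208896/4489 ≈ 74896.)
A(Y) = -3 + Y**2/9
(42688 + V(-575))*(a + A(388)) = (42688 + 71)*(336208896/4489 + (-3 + (1/9)*388**2)) = 42759*(336208896/4489 + (-3 + (1/9)*150544)) = 42759*(336208896/4489 + (-3 + 150544/9)) = 42759*(336208896/4489 + 150517/9) = 42759*(3701550877/40401) = 17586068216627/4489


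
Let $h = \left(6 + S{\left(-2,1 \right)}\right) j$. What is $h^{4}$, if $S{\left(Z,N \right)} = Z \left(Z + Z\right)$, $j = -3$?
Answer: $3111696$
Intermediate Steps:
$S{\left(Z,N \right)} = 2 Z^{2}$ ($S{\left(Z,N \right)} = Z 2 Z = 2 Z^{2}$)
$h = -42$ ($h = \left(6 + 2 \left(-2\right)^{2}\right) \left(-3\right) = \left(6 + 2 \cdot 4\right) \left(-3\right) = \left(6 + 8\right) \left(-3\right) = 14 \left(-3\right) = -42$)
$h^{4} = \left(-42\right)^{4} = 3111696$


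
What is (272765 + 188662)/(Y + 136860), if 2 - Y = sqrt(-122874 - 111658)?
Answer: 31575911037/9365720788 + 461427*I*sqrt(58633)/9365720788 ≈ 3.3714 + 0.01193*I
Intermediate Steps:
Y = 2 - 2*I*sqrt(58633) (Y = 2 - sqrt(-122874 - 111658) = 2 - sqrt(-234532) = 2 - 2*I*sqrt(58633) ≈ 2.0 - 484.29*I)
(272765 + 188662)/(Y + 136860) = (272765 + 188662)/((2 - 2*I*sqrt(58633)) + 136860) = 461427/(136862 - 2*I*sqrt(58633))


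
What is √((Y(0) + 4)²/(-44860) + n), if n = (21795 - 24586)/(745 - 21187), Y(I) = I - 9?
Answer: √285867949857663/45851406 ≈ 0.36875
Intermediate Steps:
Y(I) = -9 + I
n = 2791/20442 (n = -2791/(-20442) = -2791*(-1/20442) = 2791/20442 ≈ 0.13653)
√((Y(0) + 4)²/(-44860) + n) = √(((-9 + 0) + 4)²/(-44860) + 2791/20442) = √((-9 + 4)²*(-1/44860) + 2791/20442) = √((-5)²*(-1/44860) + 2791/20442) = √(25*(-1/44860) + 2791/20442) = √(-5/8972 + 2791/20442) = √(12469321/91702812) = √285867949857663/45851406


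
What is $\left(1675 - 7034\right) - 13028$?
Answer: $-18387$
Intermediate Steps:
$\left(1675 - 7034\right) - 13028 = -5359 - 13028 = -18387$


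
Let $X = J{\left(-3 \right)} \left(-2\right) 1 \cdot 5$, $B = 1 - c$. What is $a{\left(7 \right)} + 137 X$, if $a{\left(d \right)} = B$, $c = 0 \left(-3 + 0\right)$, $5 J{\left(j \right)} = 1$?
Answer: $-273$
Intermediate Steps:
$J{\left(j \right)} = \frac{1}{5}$ ($J{\left(j \right)} = \frac{1}{5} \cdot 1 = \frac{1}{5}$)
$c = 0$ ($c = 0 \left(-3\right) = 0$)
$B = 1$ ($B = 1 - 0 = 1 + 0 = 1$)
$X = -2$ ($X = \frac{\left(-2\right) 1 \cdot 5}{5} = \frac{\left(-2\right) 5}{5} = \frac{1}{5} \left(-10\right) = -2$)
$a{\left(d \right)} = 1$
$a{\left(7 \right)} + 137 X = 1 + 137 \left(-2\right) = 1 - 274 = -273$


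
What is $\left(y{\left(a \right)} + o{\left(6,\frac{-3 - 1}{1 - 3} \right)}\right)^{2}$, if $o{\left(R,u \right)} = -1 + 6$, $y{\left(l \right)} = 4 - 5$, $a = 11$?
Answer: $16$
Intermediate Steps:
$y{\left(l \right)} = -1$ ($y{\left(l \right)} = 4 - 5 = -1$)
$o{\left(R,u \right)} = 5$
$\left(y{\left(a \right)} + o{\left(6,\frac{-3 - 1}{1 - 3} \right)}\right)^{2} = \left(-1 + 5\right)^{2} = 4^{2} = 16$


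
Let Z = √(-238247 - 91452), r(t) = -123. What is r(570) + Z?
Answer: -123 + I*√329699 ≈ -123.0 + 574.19*I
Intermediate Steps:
Z = I*√329699 (Z = √(-329699) = I*√329699 ≈ 574.19*I)
r(570) + Z = -123 + I*√329699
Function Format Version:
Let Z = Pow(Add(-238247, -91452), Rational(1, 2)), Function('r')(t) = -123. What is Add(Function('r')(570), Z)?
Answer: Add(-123, Mul(I, Pow(329699, Rational(1, 2)))) ≈ Add(-123.00, Mul(574.19, I))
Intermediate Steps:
Z = Mul(I, Pow(329699, Rational(1, 2))) (Z = Pow(-329699, Rational(1, 2)) = Mul(I, Pow(329699, Rational(1, 2))) ≈ Mul(574.19, I))
Add(Function('r')(570), Z) = Add(-123, Mul(I, Pow(329699, Rational(1, 2))))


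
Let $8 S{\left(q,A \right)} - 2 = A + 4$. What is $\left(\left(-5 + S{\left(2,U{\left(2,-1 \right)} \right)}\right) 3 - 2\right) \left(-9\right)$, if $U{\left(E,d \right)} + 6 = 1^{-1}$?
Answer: $\frac{1197}{8} \approx 149.63$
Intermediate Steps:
$U{\left(E,d \right)} = -5$ ($U{\left(E,d \right)} = -6 + 1^{-1} = -6 + 1 = -5$)
$S{\left(q,A \right)} = \frac{3}{4} + \frac{A}{8}$ ($S{\left(q,A \right)} = \frac{1}{4} + \frac{A + 4}{8} = \frac{1}{4} + \frac{4 + A}{8} = \frac{1}{4} + \left(\frac{1}{2} + \frac{A}{8}\right) = \frac{3}{4} + \frac{A}{8}$)
$\left(\left(-5 + S{\left(2,U{\left(2,-1 \right)} \right)}\right) 3 - 2\right) \left(-9\right) = \left(\left(-5 + \left(\frac{3}{4} + \frac{1}{8} \left(-5\right)\right)\right) 3 - 2\right) \left(-9\right) = \left(\left(-5 + \left(\frac{3}{4} - \frac{5}{8}\right)\right) 3 - 2\right) \left(-9\right) = \left(\left(-5 + \frac{1}{8}\right) 3 - 2\right) \left(-9\right) = \left(\left(- \frac{39}{8}\right) 3 - 2\right) \left(-9\right) = \left(- \frac{117}{8} - 2\right) \left(-9\right) = \left(- \frac{133}{8}\right) \left(-9\right) = \frac{1197}{8}$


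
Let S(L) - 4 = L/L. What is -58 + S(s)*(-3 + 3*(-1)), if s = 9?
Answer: -88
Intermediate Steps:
S(L) = 5 (S(L) = 4 + L/L = 4 + 1 = 5)
-58 + S(s)*(-3 + 3*(-1)) = -58 + 5*(-3 + 3*(-1)) = -58 + 5*(-3 - 3) = -58 + 5*(-6) = -58 - 30 = -88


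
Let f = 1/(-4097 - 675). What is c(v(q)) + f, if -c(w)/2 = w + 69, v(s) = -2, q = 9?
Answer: -639449/4772 ≈ -134.00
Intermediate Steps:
f = -1/4772 (f = 1/(-4772) = -1/4772 ≈ -0.00020956)
c(w) = -138 - 2*w (c(w) = -2*(w + 69) = -2*(69 + w) = -138 - 2*w)
c(v(q)) + f = (-138 - 2*(-2)) - 1/4772 = (-138 + 4) - 1/4772 = -134 - 1/4772 = -639449/4772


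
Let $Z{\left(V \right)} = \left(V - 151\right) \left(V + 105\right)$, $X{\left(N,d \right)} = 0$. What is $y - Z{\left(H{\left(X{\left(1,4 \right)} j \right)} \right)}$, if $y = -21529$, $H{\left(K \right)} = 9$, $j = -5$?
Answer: $-5341$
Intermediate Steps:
$Z{\left(V \right)} = \left(-151 + V\right) \left(105 + V\right)$
$y - Z{\left(H{\left(X{\left(1,4 \right)} j \right)} \right)} = -21529 - \left(-15855 + 9^{2} - 414\right) = -21529 - \left(-15855 + 81 - 414\right) = -21529 - -16188 = -21529 + 16188 = -5341$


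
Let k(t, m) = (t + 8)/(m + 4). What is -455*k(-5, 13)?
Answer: -1365/17 ≈ -80.294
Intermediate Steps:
k(t, m) = (8 + t)/(4 + m)
-455*k(-5, 13) = -455*(8 - 5)/(4 + 13) = -455*3/17 = -1365/17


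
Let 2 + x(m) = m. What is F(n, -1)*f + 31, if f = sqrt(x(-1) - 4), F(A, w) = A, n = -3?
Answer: 31 - 3*I*sqrt(7) ≈ 31.0 - 7.9373*I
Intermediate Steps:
x(m) = -2 + m
f = I*sqrt(7) (f = sqrt((-2 - 1) - 4) = sqrt(-3 - 4) = sqrt(-7) = I*sqrt(7) ≈ 2.6458*I)
F(n, -1)*f + 31 = -3*I*sqrt(7) + 31 = 31 - 3*I*sqrt(7)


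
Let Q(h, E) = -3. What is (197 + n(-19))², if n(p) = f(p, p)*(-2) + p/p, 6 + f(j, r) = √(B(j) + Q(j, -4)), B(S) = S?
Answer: 44012 - 840*I*√22 ≈ 44012.0 - 3939.9*I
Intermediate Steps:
f(j, r) = -6 + √(-3 + j) (f(j, r) = -6 + √(j - 3) = -6 + √(-3 + j))
n(p) = 13 - 2*√(-3 + p) (n(p) = (-6 + √(-3 + p))*(-2) + p/p = (12 - 2*√(-3 + p)) + 1 = 13 - 2*√(-3 + p))
(197 + n(-19))² = (197 + (13 - 2*√(-3 - 19)))² = (197 + (13 - 2*I*√22))² = (210 - 2*I*√22)²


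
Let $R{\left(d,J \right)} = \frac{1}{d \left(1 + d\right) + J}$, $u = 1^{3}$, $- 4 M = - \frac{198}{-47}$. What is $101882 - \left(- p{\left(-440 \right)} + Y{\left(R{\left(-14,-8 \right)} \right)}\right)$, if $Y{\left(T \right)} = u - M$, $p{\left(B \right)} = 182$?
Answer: $\frac{9593823}{94} \approx 1.0206 \cdot 10^{5}$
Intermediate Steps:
$M = - \frac{99}{94}$ ($M = - \frac{\left(-198\right) \frac{1}{-47}}{4} = - \frac{\left(-198\right) \left(- \frac{1}{47}\right)}{4} = \left(- \frac{1}{4}\right) \frac{198}{47} = - \frac{99}{94} \approx -1.0532$)
$u = 1$
$R{\left(d,J \right)} = \frac{1}{J + d \left(1 + d\right)}$
$Y{\left(T \right)} = \frac{193}{94}$ ($Y{\left(T \right)} = 1 - - \frac{99}{94} = 1 + \frac{99}{94} = \frac{193}{94}$)
$101882 - \left(- p{\left(-440 \right)} + Y{\left(R{\left(-14,-8 \right)} \right)}\right) = 101882 + \left(182 - \frac{193}{94}\right) = 101882 + \frac{16915}{94} = \frac{9593823}{94}$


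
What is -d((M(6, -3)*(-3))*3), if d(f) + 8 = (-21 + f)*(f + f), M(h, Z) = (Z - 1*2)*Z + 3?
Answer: -59284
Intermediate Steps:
M(h, Z) = 3 + Z*(-2 + Z) (M(h, Z) = (Z - 2)*Z + 3 = (-2 + Z)*Z + 3 = Z*(-2 + Z) + 3 = 3 + Z*(-2 + Z))
d(f) = -8 + 2*f*(-21 + f) (d(f) = -8 + (-21 + f)*(f + f) = -8 + (-21 + f)*(2*f) = -8 + 2*f*(-21 + f))
-d((M(6, -3)*(-3))*3) = -(-8 - 42*(3 + (-3)² - 2*(-3))*(-3)*3 + 2*(((3 + (-3)² - 2*(-3))*(-3))*3)²) = -(-8 - 42*(3 + 9 + 6)*(-3)*3 + 2*(((3 + 9 + 6)*(-3))*3)²) = -(-8 - 42*18*(-3)*3 + 2*((18*(-3))*3)²) = -(-8 - (-2268)*3 + 2*(-54*3)²) = -(-8 - 42*(-162) + 2*(-162)²) = -(-8 + 6804 + 2*26244) = -(-8 + 6804 + 52488) = -1*59284 = -59284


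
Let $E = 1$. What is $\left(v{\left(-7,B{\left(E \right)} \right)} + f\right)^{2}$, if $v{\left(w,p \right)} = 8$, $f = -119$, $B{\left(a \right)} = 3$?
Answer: $12321$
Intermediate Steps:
$\left(v{\left(-7,B{\left(E \right)} \right)} + f\right)^{2} = \left(8 - 119\right)^{2} = \left(-111\right)^{2} = 12321$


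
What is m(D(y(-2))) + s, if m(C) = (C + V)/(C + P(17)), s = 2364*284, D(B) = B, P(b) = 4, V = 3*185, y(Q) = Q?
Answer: 1343305/2 ≈ 6.7165e+5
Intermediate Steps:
V = 555
s = 671376
m(C) = (555 + C)/(4 + C) (m(C) = (C + 555)/(C + 4) = (555 + C)/(4 + C))
m(D(y(-2))) + s = (555 - 2)/(4 - 2) + 671376 = 553/2 + 671376 = 1343305/2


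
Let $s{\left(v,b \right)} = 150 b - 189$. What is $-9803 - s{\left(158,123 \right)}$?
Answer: $-28064$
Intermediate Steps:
$s{\left(v,b \right)} = -189 + 150 b$
$-9803 - s{\left(158,123 \right)} = -9803 - \left(-189 + 150 \cdot 123\right) = -9803 - \left(-189 + 18450\right) = -9803 - 18261 = -28064$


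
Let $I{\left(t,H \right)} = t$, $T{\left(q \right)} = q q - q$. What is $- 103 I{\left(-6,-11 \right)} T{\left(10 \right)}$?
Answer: $55620$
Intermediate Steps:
$T{\left(q \right)} = q^{2} - q$
$- 103 I{\left(-6,-11 \right)} T{\left(10 \right)} = \left(-103\right) \left(-6\right) 10 \left(-1 + 10\right) = 618 \cdot 10 \cdot 9 = 618 \cdot 90 = 55620$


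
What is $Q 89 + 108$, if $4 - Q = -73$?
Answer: $6961$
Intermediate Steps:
$Q = 77$ ($Q = 4 - -73 = 4 + 73 = 77$)
$Q 89 + 108 = 77 \cdot 89 + 108 = 6853 + 108 = 6961$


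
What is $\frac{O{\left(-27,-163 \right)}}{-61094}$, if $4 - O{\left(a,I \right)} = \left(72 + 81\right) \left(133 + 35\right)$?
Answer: $\frac{12850}{30547} \approx 0.42066$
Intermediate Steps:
$O{\left(a,I \right)} = -25700$ ($O{\left(a,I \right)} = 4 - \left(72 + 81\right) \left(133 + 35\right) = 4 - 153 \cdot 168 = 4 - 25704 = -25700$)
$\frac{O{\left(-27,-163 \right)}}{-61094} = - \frac{25700}{-61094} = \left(-25700\right) \left(- \frac{1}{61094}\right) = \frac{12850}{30547}$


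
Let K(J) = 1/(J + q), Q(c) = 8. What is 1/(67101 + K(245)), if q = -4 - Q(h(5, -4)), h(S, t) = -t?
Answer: 233/15634534 ≈ 1.4903e-5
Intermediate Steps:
q = -12 (q = -4 - 1*8 = -4 - 8 = -12)
K(J) = 1/(-12 + J) (K(J) = 1/(J - 12) = 1/(-12 + J))
1/(67101 + K(245)) = 1/(67101 + 1/(-12 + 245)) = 1/(67101 + 1/233) = 1/(15634534/233) = 233/15634534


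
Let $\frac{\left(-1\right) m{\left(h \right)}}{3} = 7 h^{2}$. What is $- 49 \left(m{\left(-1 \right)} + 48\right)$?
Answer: $-1323$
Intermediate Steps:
$m{\left(h \right)} = - 21 h^{2}$ ($m{\left(h \right)} = - 3 \cdot 7 h^{2} = - 21 h^{2}$)
$- 49 \left(m{\left(-1 \right)} + 48\right) = - 49 \left(- 21 \left(-1\right)^{2} + 48\right) = - 49 \left(\left(-21\right) 1 + 48\right) = - 49 \left(-21 + 48\right) = \left(-49\right) 27 = -1323$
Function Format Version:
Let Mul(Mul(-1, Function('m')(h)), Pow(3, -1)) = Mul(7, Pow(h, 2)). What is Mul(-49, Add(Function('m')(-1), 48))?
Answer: -1323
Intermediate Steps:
Function('m')(h) = Mul(-21, Pow(h, 2)) (Function('m')(h) = Mul(-3, Mul(7, Pow(h, 2))) = Mul(-21, Pow(h, 2)))
Mul(-49, Add(Function('m')(-1), 48)) = Mul(-49, Add(Mul(-21, Pow(-1, 2)), 48)) = Mul(-49, Add(Mul(-21, 1), 48)) = Mul(-49, Add(-21, 48)) = Mul(-49, 27) = -1323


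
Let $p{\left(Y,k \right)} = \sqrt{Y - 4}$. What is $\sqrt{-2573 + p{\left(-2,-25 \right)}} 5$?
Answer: $5 \sqrt{-2573 + i \sqrt{6}} \approx 0.12072 + 253.62 i$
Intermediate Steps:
$p{\left(Y,k \right)} = \sqrt{-4 + Y}$
$\sqrt{-2573 + p{\left(-2,-25 \right)}} 5 = \sqrt{-2573 + \sqrt{-4 - 2}} \cdot 5 = \sqrt{-2573 + \sqrt{-6}} \cdot 5 = \sqrt{-2573 + i \sqrt{6}} \cdot 5 = 5 \sqrt{-2573 + i \sqrt{6}}$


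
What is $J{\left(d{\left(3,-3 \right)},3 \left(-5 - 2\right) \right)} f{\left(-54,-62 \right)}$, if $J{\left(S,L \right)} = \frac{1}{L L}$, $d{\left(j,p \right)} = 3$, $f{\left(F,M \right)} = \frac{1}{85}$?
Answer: $\frac{1}{37485} \approx 2.6677 \cdot 10^{-5}$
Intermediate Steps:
$f{\left(F,M \right)} = \frac{1}{85}$
$J{\left(S,L \right)} = \frac{1}{L^{2}}$
$J{\left(d{\left(3,-3 \right)},3 \left(-5 - 2\right) \right)} f{\left(-54,-62 \right)} = \frac{1}{9 \left(-5 - 2\right)^{2}} \cdot \frac{1}{85} = \frac{1}{441} \cdot \frac{1}{85} = \frac{1}{37485}$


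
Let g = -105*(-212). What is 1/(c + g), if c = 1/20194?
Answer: 20194/449518441 ≈ 4.4924e-5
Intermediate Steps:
c = 1/20194 ≈ 4.9520e-5
g = 22260
1/(c + g) = 1/(1/20194 + 22260) = 1/(449518441/20194) = 20194/449518441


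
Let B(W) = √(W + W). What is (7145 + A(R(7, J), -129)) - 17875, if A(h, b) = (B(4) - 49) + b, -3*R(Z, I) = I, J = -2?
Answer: -10908 + 2*√2 ≈ -10905.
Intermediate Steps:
R(Z, I) = -I/3
B(W) = √2*√W (B(W) = √(2*W) = √2*√W)
A(h, b) = -49 + b + 2*√2 (A(h, b) = (√2*√4 - 49) + b = (√2*2 - 49) + b = (2*√2 - 49) + b = (-49 + 2*√2) + b = -49 + b + 2*√2)
(7145 + A(R(7, J), -129)) - 17875 = (7145 + (-49 - 129 + 2*√2)) - 17875 = (7145 + (-178 + 2*√2)) - 17875 = (6967 + 2*√2) - 17875 = -10908 + 2*√2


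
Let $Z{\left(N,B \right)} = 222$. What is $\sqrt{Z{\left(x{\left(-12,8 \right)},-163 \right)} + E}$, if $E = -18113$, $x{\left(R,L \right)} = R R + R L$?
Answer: $i \sqrt{17891} \approx 133.76 i$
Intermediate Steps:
$x{\left(R,L \right)} = R^{2} + L R$
$\sqrt{Z{\left(x{\left(-12,8 \right)},-163 \right)} + E} = \sqrt{222 - 18113} = \sqrt{-17891} = i \sqrt{17891}$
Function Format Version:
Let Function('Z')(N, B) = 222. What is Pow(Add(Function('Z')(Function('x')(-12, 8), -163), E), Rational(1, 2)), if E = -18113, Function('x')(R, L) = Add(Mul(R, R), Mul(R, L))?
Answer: Mul(I, Pow(17891, Rational(1, 2))) ≈ Mul(133.76, I)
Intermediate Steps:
Function('x')(R, L) = Add(Pow(R, 2), Mul(L, R))
Pow(Add(Function('Z')(Function('x')(-12, 8), -163), E), Rational(1, 2)) = Pow(Add(222, -18113), Rational(1, 2)) = Pow(-17891, Rational(1, 2)) = Mul(I, Pow(17891, Rational(1, 2)))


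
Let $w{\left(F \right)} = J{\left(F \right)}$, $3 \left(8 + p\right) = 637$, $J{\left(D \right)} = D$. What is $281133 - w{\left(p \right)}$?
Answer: $\frac{842786}{3} \approx 2.8093 \cdot 10^{5}$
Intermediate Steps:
$p = \frac{613}{3}$ ($p = -8 + \frac{1}{3} \cdot 637 = -8 + \frac{637}{3} = \frac{613}{3} \approx 204.33$)
$w{\left(F \right)} = F$
$281133 - w{\left(p \right)} = 281133 - \frac{613}{3} = \frac{842786}{3}$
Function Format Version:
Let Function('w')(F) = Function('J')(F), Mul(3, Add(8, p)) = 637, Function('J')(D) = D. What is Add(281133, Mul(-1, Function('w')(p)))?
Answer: Rational(842786, 3) ≈ 2.8093e+5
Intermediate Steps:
p = Rational(613, 3) (p = Add(-8, Mul(Rational(1, 3), 637)) = Add(-8, Rational(637, 3)) = Rational(613, 3) ≈ 204.33)
Function('w')(F) = F
Add(281133, Mul(-1, Function('w')(p))) = Add(281133, Mul(-1, Rational(613, 3))) = Add(281133, Rational(-613, 3)) = Rational(842786, 3)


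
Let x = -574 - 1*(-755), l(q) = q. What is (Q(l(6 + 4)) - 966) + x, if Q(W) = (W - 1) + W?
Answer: -766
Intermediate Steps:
Q(W) = -1 + 2*W (Q(W) = (-1 + W) + W = -1 + 2*W)
x = 181 (x = -574 + 755 = 181)
(Q(l(6 + 4)) - 966) + x = ((-1 + 2*(6 + 4)) - 966) + 181 = ((-1 + 2*10) - 966) + 181 = ((-1 + 20) - 966) + 181 = (19 - 966) + 181 = -947 + 181 = -766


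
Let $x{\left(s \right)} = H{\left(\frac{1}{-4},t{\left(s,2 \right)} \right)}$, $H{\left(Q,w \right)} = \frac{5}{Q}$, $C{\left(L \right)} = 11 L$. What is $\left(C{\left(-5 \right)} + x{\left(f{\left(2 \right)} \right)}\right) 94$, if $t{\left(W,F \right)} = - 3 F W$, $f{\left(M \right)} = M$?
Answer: $-7050$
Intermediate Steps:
$t{\left(W,F \right)} = - 3 F W$
$x{\left(s \right)} = -20$ ($x{\left(s \right)} = \frac{5}{\frac{1}{-4}} = \frac{5}{- \frac{1}{4}} = 5 \left(-4\right) = -20$)
$\left(C{\left(-5 \right)} + x{\left(f{\left(2 \right)} \right)}\right) 94 = \left(11 \left(-5\right) - 20\right) 94 = \left(-55 - 20\right) 94 = \left(-75\right) 94 = -7050$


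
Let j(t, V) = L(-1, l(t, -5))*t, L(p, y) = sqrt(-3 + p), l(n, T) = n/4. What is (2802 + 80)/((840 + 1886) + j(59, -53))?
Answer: 1964083/1861250 - 85019*I/1861250 ≈ 1.0553 - 0.045678*I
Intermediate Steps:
l(n, T) = n/4 (l(n, T) = n*(1/4) = n/4)
j(t, V) = 2*I*t (j(t, V) = sqrt(-3 - 1)*t = sqrt(-4)*t = (2*I)*t = 2*I*t)
(2802 + 80)/((840 + 1886) + j(59, -53)) = (2802 + 80)/((840 + 1886) + 2*I*59) = 2882/(2726 + 118*I) = 2882*((2726 - 118*I)/7445000) = 1441*(2726 - 118*I)/3722500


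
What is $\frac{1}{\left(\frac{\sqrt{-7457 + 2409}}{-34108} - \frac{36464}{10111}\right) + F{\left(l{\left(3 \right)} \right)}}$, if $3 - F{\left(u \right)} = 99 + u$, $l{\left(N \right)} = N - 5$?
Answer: $- \frac{1451071795733842524}{141633849640825251583} + \frac{871735001167 i \sqrt{1262}}{141633849640825251583} \approx -0.010245 + 2.1865 \cdot 10^{-7} i$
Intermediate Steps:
$l{\left(N \right)} = -5 + N$
$F{\left(u \right)} = -96 - u$ ($F{\left(u \right)} = 3 - \left(99 + u\right) = -96 - u$)
$\frac{1}{\left(\frac{\sqrt{-7457 + 2409}}{-34108} - \frac{36464}{10111}\right) + F{\left(l{\left(3 \right)} \right)}} = \frac{1}{\left(\frac{\sqrt{-7457 + 2409}}{-34108} - \frac{36464}{10111}\right) - 94} = \frac{1}{\left(\sqrt{-5048} \left(- \frac{1}{34108}\right) - \frac{36464}{10111}\right) - 94} = \frac{1}{\left(2 i \sqrt{1262} \left(- \frac{1}{34108}\right) - \frac{36464}{10111}\right) + \left(-96 + 2\right)} = \frac{1}{\left(- \frac{i \sqrt{1262}}{17054} - \frac{36464}{10111}\right) - 94} = \frac{1}{\left(- \frac{36464}{10111} - \frac{i \sqrt{1262}}{17054}\right) - 94} = \frac{1}{- \frac{986898}{10111} - \frac{i \sqrt{1262}}{17054}}$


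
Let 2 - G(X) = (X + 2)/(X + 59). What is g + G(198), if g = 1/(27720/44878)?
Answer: 10118863/3562020 ≈ 2.8408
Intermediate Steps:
G(X) = 2 - (2 + X)/(59 + X) (G(X) = 2 - (X + 2)/(X + 59) = 2 - (2 + X)/(59 + X))
g = 22439/13860 (g = 1/(27720*(1/44878)) = 1/(13860/22439) = 22439/13860 ≈ 1.6190)
g + G(198) = 22439/13860 + (116 + 198)/(59 + 198) = 22439/13860 + 314/257 = 10118863/3562020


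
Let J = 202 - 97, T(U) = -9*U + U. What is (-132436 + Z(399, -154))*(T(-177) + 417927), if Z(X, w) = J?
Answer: -55492078533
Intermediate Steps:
T(U) = -8*U
J = 105
Z(X, w) = 105
(-132436 + Z(399, -154))*(T(-177) + 417927) = (-132436 + 105)*(-8*(-177) + 417927) = -132331*(1416 + 417927) = -132331*419343 = -55492078533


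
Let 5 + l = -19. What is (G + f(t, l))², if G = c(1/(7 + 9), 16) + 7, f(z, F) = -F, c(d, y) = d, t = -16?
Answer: 247009/256 ≈ 964.88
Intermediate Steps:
l = -24 (l = -5 - 19 = -24)
G = 113/16 (G = 1/(7 + 9) + 7 = 1/16 + 7 = 113/16 ≈ 7.0625)
(G + f(t, l))² = (113/16 - 1*(-24))² = (113/16 + 24)² = (497/16)² = 247009/256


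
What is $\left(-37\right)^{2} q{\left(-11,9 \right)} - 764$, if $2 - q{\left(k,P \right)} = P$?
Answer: $-10347$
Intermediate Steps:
$q{\left(k,P \right)} = 2 - P$
$\left(-37\right)^{2} q{\left(-11,9 \right)} - 764 = \left(-37\right)^{2} \left(2 - 9\right) - 764 = 1369 \left(2 - 9\right) - 764 = 1369 \left(-7\right) - 764 = -9583 - 764 = -10347$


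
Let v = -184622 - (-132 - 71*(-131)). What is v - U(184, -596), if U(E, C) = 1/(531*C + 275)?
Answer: -61276907990/316201 ≈ -1.9379e+5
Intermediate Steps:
U(E, C) = 1/(275 + 531*C)
v = -193791 (v = -184622 - (-132 + 9301) = -184622 - 1*9169 = -184622 - 9169 = -193791)
v - U(184, -596) = -193791 - 1/(275 + 531*(-596)) = -193791 - 1/(275 - 316476) = -193791 - 1/(-316201) = -193791 - 1*(-1/316201) = -193791 + 1/316201 = -61276907990/316201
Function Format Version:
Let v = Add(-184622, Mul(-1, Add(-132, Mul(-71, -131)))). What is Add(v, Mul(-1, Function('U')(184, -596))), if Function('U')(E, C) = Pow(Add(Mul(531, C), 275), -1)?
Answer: Rational(-61276907990, 316201) ≈ -1.9379e+5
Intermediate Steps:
Function('U')(E, C) = Pow(Add(275, Mul(531, C)), -1)
v = -193791 (v = Add(-184622, Mul(-1, Add(-132, 9301))) = Add(-184622, Mul(-1, 9169)) = Add(-184622, -9169) = -193791)
Add(v, Mul(-1, Function('U')(184, -596))) = Add(-193791, Mul(-1, Pow(Add(275, Mul(531, -596)), -1))) = Add(-193791, Mul(-1, Pow(Add(275, -316476), -1))) = Add(-193791, Mul(-1, Pow(-316201, -1))) = Add(-193791, Mul(-1, Rational(-1, 316201))) = Add(-193791, Rational(1, 316201)) = Rational(-61276907990, 316201)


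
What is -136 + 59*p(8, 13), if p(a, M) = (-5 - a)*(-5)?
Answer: 3699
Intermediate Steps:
p(a, M) = 25 + 5*a
-136 + 59*p(8, 13) = -136 + 59*(25 + 5*8) = -136 + 59*(25 + 40) = -136 + 59*65 = -136 + 3835 = 3699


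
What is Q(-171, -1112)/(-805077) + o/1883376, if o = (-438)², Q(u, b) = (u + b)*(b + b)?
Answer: -144987800539/42118408332 ≈ -3.4424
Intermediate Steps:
Q(u, b) = 2*b*(b + u) (Q(u, b) = (b + u)*(2*b) = 2*b*(b + u))
o = 191844
Q(-171, -1112)/(-805077) + o/1883376 = (2*(-1112)*(-1112 - 171))/(-805077) + 191844/1883376 = (2*(-1112)*(-1283))*(-1/805077) + 191844*(1/1883376) = 2853392*(-1/805077) + 5329/52316 = -2853392/805077 + 5329/52316 = -144987800539/42118408332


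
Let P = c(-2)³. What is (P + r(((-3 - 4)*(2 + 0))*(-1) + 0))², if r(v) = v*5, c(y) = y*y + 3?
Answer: 170569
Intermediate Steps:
c(y) = 3 + y² (c(y) = y² + 3 = 3 + y²)
r(v) = 5*v
P = 343 (P = (3 + (-2)²)³ = (3 + 4)³ = 7³ = 343)
(P + r(((-3 - 4)*(2 + 0))*(-1) + 0))² = (343 + 5*(((-3 - 4)*(2 + 0))*(-1) + 0))² = (343 + 5*(-7*2*(-1) + 0))² = (343 + 5*(-14*(-1) + 0))² = (343 + 5*(14 + 0))² = (343 + 5*14)² = (343 + 70)² = 413² = 170569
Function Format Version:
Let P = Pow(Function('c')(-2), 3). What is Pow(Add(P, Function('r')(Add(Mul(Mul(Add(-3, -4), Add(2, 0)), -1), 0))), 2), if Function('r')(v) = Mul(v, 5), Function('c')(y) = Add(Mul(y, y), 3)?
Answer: 170569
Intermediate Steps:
Function('c')(y) = Add(3, Pow(y, 2)) (Function('c')(y) = Add(Pow(y, 2), 3) = Add(3, Pow(y, 2)))
Function('r')(v) = Mul(5, v)
P = 343 (P = Pow(Add(3, Pow(-2, 2)), 3) = Pow(Add(3, 4), 3) = Pow(7, 3) = 343)
Pow(Add(P, Function('r')(Add(Mul(Mul(Add(-3, -4), Add(2, 0)), -1), 0))), 2) = Pow(Add(343, Mul(5, Add(Mul(Mul(Add(-3, -4), Add(2, 0)), -1), 0))), 2) = Pow(Add(343, Mul(5, Add(Mul(Mul(-7, 2), -1), 0))), 2) = Pow(Add(343, Mul(5, Add(Mul(-14, -1), 0))), 2) = Pow(Add(343, Mul(5, Add(14, 0))), 2) = Pow(Add(343, Mul(5, 14)), 2) = Pow(Add(343, 70), 2) = Pow(413, 2) = 170569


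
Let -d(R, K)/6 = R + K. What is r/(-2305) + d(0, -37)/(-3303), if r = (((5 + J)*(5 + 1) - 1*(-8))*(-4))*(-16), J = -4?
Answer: -1157066/2537805 ≈ -0.45593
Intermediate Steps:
d(R, K) = -6*K - 6*R (d(R, K) = -6*(R + K) = -6*(K + R) = -6*K - 6*R)
r = 896 (r = (((5 - 4)*(5 + 1) - 1*(-8))*(-4))*(-16) = ((1*6 + 8)*(-4))*(-16) = ((6 + 8)*(-4))*(-16) = (14*(-4))*(-16) = -56*(-16) = 896)
r/(-2305) + d(0, -37)/(-3303) = 896/(-2305) + (-6*(-37) - 6*0)/(-3303) = 896*(-1/2305) + (222 + 0)*(-1/3303) = -896/2305 + 222*(-1/3303) = -896/2305 - 74/1101 = -1157066/2537805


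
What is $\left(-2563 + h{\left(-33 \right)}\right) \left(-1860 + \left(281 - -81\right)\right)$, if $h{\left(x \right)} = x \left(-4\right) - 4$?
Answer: $3647630$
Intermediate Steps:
$h{\left(x \right)} = -4 - 4 x$ ($h{\left(x \right)} = - 4 x - 4 = -4 - 4 x$)
$\left(-2563 + h{\left(-33 \right)}\right) \left(-1860 + \left(281 - -81\right)\right) = \left(-2563 - -128\right) \left(-1860 + \left(281 - -81\right)\right) = \left(-2563 + \left(-4 + 132\right)\right) \left(-1860 + \left(281 + 81\right)\right) = \left(-2563 + 128\right) \left(-1860 + 362\right) = \left(-2435\right) \left(-1498\right) = 3647630$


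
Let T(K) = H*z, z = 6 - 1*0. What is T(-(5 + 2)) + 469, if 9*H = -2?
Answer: 1403/3 ≈ 467.67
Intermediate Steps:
z = 6 (z = 6 + 0 = 6)
H = -2/9 (H = (1/9)*(-2) = -2/9 ≈ -0.22222)
T(K) = -4/3 (T(K) = -2/9*6 = -4/3)
T(-(5 + 2)) + 469 = -4/3 + 469 = 1403/3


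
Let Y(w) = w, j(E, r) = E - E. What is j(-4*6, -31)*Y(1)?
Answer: 0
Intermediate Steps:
j(E, r) = 0
j(-4*6, -31)*Y(1) = 0*1 = 0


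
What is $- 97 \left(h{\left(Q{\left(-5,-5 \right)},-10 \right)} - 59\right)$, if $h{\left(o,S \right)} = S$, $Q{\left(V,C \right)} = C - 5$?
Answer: $6693$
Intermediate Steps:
$Q{\left(V,C \right)} = -5 + C$
$- 97 \left(h{\left(Q{\left(-5,-5 \right)},-10 \right)} - 59\right) = - 97 \left(-10 - 59\right) = \left(-97\right) \left(-69\right) = 6693$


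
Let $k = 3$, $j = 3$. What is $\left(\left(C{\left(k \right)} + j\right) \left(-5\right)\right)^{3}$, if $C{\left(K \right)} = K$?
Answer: $-27000$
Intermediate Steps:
$\left(\left(C{\left(k \right)} + j\right) \left(-5\right)\right)^{3} = \left(\left(3 + 3\right) \left(-5\right)\right)^{3} = \left(6 \left(-5\right)\right)^{3} = \left(-30\right)^{3} = -27000$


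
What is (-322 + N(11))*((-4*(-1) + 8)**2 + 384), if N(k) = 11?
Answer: -164208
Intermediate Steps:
(-322 + N(11))*((-4*(-1) + 8)**2 + 384) = (-322 + 11)*((-4*(-1) + 8)**2 + 384) = -311*((4 + 8)**2 + 384) = -311*(12**2 + 384) = -311*(144 + 384) = -311*528 = -164208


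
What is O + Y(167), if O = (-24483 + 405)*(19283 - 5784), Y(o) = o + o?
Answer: -325028588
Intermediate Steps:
Y(o) = 2*o
O = -325028922 (O = -24078*13499 = -325028922)
O + Y(167) = -325028922 + 2*167 = -325028922 + 334 = -325028588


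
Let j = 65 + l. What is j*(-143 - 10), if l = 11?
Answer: -11628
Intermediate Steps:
j = 76 (j = 65 + 11 = 76)
j*(-143 - 10) = 76*(-143 - 10) = 76*(-153) = -11628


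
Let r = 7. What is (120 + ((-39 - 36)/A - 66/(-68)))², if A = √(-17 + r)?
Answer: 16266519/1156 + 61695*I*√10/34 ≈ 14071.0 + 5738.1*I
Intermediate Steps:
A = I*√10 (A = √(-17 + 7) = √(-10) = I*√10 ≈ 3.1623*I)
(120 + ((-39 - 36)/A - 66/(-68)))² = (120 + ((-39 - 36)/((I*√10)) - 66/(-68)))² = (120 + (-(-15)*I*√10/2 - 66*(-1/68)))² = (120 + (15*I*√10/2 + 33/34))² = (120 + (33/34 + 15*I*√10/2))² = (4113/34 + 15*I*√10/2)²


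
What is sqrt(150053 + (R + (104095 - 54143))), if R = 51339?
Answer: 4*sqrt(15709) ≈ 501.34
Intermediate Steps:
sqrt(150053 + (R + (104095 - 54143))) = sqrt(150053 + (51339 + (104095 - 54143))) = sqrt(150053 + (51339 + 49952)) = sqrt(150053 + 101291) = sqrt(251344) = 4*sqrt(15709)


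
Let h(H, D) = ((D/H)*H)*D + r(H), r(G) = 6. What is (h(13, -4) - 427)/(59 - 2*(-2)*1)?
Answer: -45/7 ≈ -6.4286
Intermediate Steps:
h(H, D) = 6 + D**2 (h(H, D) = ((D/H)*H)*D + 6 = D*D + 6 = D**2 + 6 = 6 + D**2)
(h(13, -4) - 427)/(59 - 2*(-2)*1) = ((6 + (-4)**2) - 427)/(59 - 2*(-2)*1) = ((6 + 16) - 427)/(59 + 4*1) = (22 - 427)/(59 + 4) = -405/63 = -405*1/63 = -45/7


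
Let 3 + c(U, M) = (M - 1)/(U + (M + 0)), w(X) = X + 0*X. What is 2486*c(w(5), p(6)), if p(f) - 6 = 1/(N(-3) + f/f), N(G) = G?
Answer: -44748/7 ≈ -6392.6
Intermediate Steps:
w(X) = X (w(X) = X + 0 = X)
p(f) = 11/2 (p(f) = 6 + 1/(-3 + f/f) = 6 + 1/(-3 + 1) = 6 + 1/(-2) = 6 - ½ = 11/2)
c(U, M) = -3 + (-1 + M)/(M + U) (c(U, M) = -3 + (M - 1)/(U + (M + 0)) = -3 + (-1 + M)/(U + M) = -3 + (-1 + M)/(M + U))
2486*c(w(5), p(6)) = 2486*((-1 - 3*5 - 2*11/2)/(11/2 + 5)) = 2486*((-1 - 15 - 11)/(21/2)) = 2486*((2/21)*(-27)) = 2486*(-18/7) = -44748/7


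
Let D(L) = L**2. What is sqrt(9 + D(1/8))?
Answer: sqrt(577)/8 ≈ 3.0026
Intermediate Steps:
sqrt(9 + D(1/8)) = sqrt(9 + (1/8)**2) = sqrt(9 + 1/64) = sqrt(577/64) = sqrt(577)/8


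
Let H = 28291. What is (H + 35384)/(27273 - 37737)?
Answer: -21225/3488 ≈ -6.0852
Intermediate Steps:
(H + 35384)/(27273 - 37737) = (28291 + 35384)/(27273 - 37737) = 63675/(-10464) = 63675*(-1/10464) = -21225/3488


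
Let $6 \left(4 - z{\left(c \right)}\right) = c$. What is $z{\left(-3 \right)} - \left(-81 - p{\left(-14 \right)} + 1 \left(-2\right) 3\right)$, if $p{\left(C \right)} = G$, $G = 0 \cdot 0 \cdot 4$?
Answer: $\frac{183}{2} \approx 91.5$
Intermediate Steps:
$z{\left(c \right)} = 4 - \frac{c}{6}$
$G = 0$ ($G = 0 \cdot 4 = 0$)
$p{\left(C \right)} = 0$
$z{\left(-3 \right)} - \left(-81 - p{\left(-14 \right)} + 1 \left(-2\right) 3\right) = \left(4 - - \frac{1}{2}\right) - \left(\left(1 \left(-2\right) 3 - 65\right) - 16\right) = \left(4 + \frac{1}{2}\right) - \left(\left(\left(-2\right) 3 - 65\right) - 16\right) = \frac{9}{2} - \left(\left(-6 - 65\right) - 16\right) = \frac{9}{2} + \left(0 - \left(-71 - 16\right)\right) = \frac{9}{2} + \left(0 - -87\right) = \frac{9}{2} + \left(0 + 87\right) = \frac{9}{2} + 87 = \frac{183}{2}$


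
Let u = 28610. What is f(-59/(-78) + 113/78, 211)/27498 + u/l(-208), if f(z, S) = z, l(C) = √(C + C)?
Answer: 43/536211 - 14305*I*√26/52 ≈ 8.0192e-5 - 1402.7*I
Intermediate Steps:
l(C) = √2*√C (l(C) = √(2*C) = √2*√C)
f(-59/(-78) + 113/78, 211)/27498 + u/l(-208) = (-59/(-78) + 113/78)/27498 + 28610/((√2*√(-208))) = (-59*(-1/78) + 113*(1/78))*(1/27498) + 28610/((√2*(4*I*√13))) = (59/78 + 113/78)*(1/27498) + 28610/((4*I*√26)) = (86/39)*(1/27498) + 28610*(-I*√26/104) = 43/536211 - 14305*I*√26/52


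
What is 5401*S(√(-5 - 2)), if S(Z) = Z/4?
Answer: 5401*I*√7/4 ≈ 3572.4*I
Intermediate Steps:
S(Z) = Z/4 (S(Z) = Z*(¼) = Z/4)
5401*S(√(-5 - 2)) = 5401*(√(-5 - 2)/4) = 5401*(√(-7)/4) = 5401*((I*√7)/4) = 5401*(I*√7/4) = 5401*I*√7/4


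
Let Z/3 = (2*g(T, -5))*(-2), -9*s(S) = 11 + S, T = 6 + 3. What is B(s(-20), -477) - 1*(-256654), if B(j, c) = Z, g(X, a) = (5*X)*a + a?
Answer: 259414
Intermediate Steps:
T = 9
g(X, a) = a + 5*X*a (g(X, a) = 5*X*a + a = a + 5*X*a)
s(S) = -11/9 - S/9 (s(S) = -(11 + S)/9 = -11/9 - S/9)
Z = 2760 (Z = 3*((2*(-5*(1 + 5*9)))*(-2)) = 3*((2*(-5*(1 + 45)))*(-2)) = 3*((2*(-5*46))*(-2)) = 3*((2*(-230))*(-2)) = 3*(-460*(-2)) = 3*920 = 2760)
B(j, c) = 2760
B(s(-20), -477) - 1*(-256654) = 2760 - 1*(-256654) = 2760 + 256654 = 259414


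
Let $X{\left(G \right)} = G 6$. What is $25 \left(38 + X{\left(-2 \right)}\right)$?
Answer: $650$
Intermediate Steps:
$X{\left(G \right)} = 6 G$
$25 \left(38 + X{\left(-2 \right)}\right) = 25 \left(38 + 6 \left(-2\right)\right) = 25 \left(38 - 12\right) = 25 \cdot 26 = 650$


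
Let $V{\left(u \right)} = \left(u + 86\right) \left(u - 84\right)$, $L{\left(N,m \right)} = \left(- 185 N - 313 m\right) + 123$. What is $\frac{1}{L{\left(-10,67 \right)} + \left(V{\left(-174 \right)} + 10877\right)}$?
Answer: $\frac{1}{14583} \approx 6.8573 \cdot 10^{-5}$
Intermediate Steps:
$L{\left(N,m \right)} = 123 - 313 m - 185 N$ ($L{\left(N,m \right)} = \left(- 313 m - 185 N\right) + 123 = 123 - 313 m - 185 N$)
$V{\left(u \right)} = \left(-84 + u\right) \left(86 + u\right)$ ($V{\left(u \right)} = \left(86 + u\right) \left(-84 + u\right) = \left(-84 + u\right) \left(86 + u\right)$)
$\frac{1}{L{\left(-10,67 \right)} + \left(V{\left(-174 \right)} + 10877\right)} = \frac{1}{\left(123 - 20971 - -1850\right) + \left(\left(-7224 + \left(-174\right)^{2} + 2 \left(-174\right)\right) + 10877\right)} = \frac{1}{\left(123 - 20971 + 1850\right) + \left(\left(-7224 + 30276 - 348\right) + 10877\right)} = \frac{1}{-18998 + \left(22704 + 10877\right)} = \frac{1}{-18998 + 33581} = \frac{1}{14583}$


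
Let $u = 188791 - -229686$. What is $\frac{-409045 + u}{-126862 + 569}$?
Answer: $- \frac{9432}{126293} \approx -0.074683$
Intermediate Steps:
$u = 418477$ ($u = 188791 + 229686 = 418477$)
$\frac{-409045 + u}{-126862 + 569} = \frac{-409045 + 418477}{-126862 + 569} = \frac{9432}{-126293} = 9432 \left(- \frac{1}{126293}\right) = - \frac{9432}{126293}$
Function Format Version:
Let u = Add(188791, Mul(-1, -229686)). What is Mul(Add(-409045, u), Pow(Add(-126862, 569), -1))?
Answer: Rational(-9432, 126293) ≈ -0.074683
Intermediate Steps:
u = 418477 (u = Add(188791, 229686) = 418477)
Mul(Add(-409045, u), Pow(Add(-126862, 569), -1)) = Mul(Add(-409045, 418477), Pow(Add(-126862, 569), -1)) = Mul(9432, Pow(-126293, -1)) = Mul(9432, Rational(-1, 126293)) = Rational(-9432, 126293)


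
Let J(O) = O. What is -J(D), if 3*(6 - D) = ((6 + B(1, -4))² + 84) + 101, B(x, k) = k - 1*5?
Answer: 176/3 ≈ 58.667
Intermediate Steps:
B(x, k) = -5 + k (B(x, k) = k - 5 = -5 + k)
D = -176/3 (D = 6 - (((6 + (-5 - 4))² + 84) + 101)/3 = 6 - (((6 - 9)² + 84) + 101)/3 = 6 - (((-3)² + 84) + 101)/3 = 6 - ((9 + 84) + 101)/3 = 6 - (93 + 101)/3 = 6 - ⅓*194 = 6 - 194/3 = -176/3 ≈ -58.667)
-J(D) = -1*(-176/3) = 176/3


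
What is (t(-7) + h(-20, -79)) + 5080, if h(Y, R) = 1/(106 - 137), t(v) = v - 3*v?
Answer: 157913/31 ≈ 5094.0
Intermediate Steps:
t(v) = -2*v
h(Y, R) = -1/31 (h(Y, R) = 1/(-31) = -1/31)
(t(-7) + h(-20, -79)) + 5080 = (-2*(-7) - 1/31) + 5080 = (14 - 1/31) + 5080 = 433/31 + 5080 = 157913/31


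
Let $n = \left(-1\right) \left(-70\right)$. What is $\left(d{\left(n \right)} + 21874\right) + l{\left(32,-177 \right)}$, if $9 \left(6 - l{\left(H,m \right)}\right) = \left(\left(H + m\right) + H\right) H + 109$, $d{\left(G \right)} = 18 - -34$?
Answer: $\frac{66965}{3} \approx 22322.0$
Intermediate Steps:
$n = 70$
$d{\left(G \right)} = 52$ ($d{\left(G \right)} = 18 + 34 = 52$)
$l{\left(H,m \right)} = - \frac{55}{9} - \frac{H \left(m + 2 H\right)}{9}$ ($l{\left(H,m \right)} = 6 - \frac{\left(\left(H + m\right) + H\right) H + 109}{9} = 6 - \frac{\left(m + 2 H\right) H + 109}{9} = 6 - \frac{H \left(m + 2 H\right) + 109}{9} = 6 - \frac{109 + H \left(m + 2 H\right)}{9} = 6 - \left(\frac{109}{9} + \frac{H \left(m + 2 H\right)}{9}\right) = - \frac{55}{9} - \frac{H \left(m + 2 H\right)}{9}$)
$\left(d{\left(n \right)} + 21874\right) + l{\left(32,-177 \right)} = \left(52 + 21874\right) - \left(\frac{55}{9} - \frac{1888}{3} + \frac{2048}{9}\right) = 21926 - - \frac{1187}{3} = 21926 + \frac{1187}{3} = \frac{66965}{3}$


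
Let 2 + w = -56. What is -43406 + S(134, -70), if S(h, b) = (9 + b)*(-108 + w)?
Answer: -33280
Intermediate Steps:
w = -58 (w = -2 - 56 = -58)
S(h, b) = -1494 - 166*b (S(h, b) = (9 + b)*(-108 - 58) = (9 + b)*(-166) = -1494 - 166*b)
-43406 + S(134, -70) = -43406 + (-1494 - 166*(-70)) = -43406 + (-1494 + 11620) = -43406 + 10126 = -33280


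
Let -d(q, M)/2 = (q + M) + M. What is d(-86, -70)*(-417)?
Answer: -188484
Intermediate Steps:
d(q, M) = -4*M - 2*q (d(q, M) = -2*((q + M) + M) = -2*((M + q) + M) = -2*(q + 2*M) = -4*M - 2*q)
d(-86, -70)*(-417) = (-4*(-70) - 2*(-86))*(-417) = (280 + 172)*(-417) = 452*(-417) = -188484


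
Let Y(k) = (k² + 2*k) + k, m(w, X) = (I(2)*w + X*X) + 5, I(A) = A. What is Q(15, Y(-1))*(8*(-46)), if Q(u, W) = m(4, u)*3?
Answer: -262752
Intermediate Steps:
m(w, X) = 5 + X² + 2*w (m(w, X) = (2*w + X*X) + 5 = (2*w + X²) + 5 = (X² + 2*w) + 5 = 5 + X² + 2*w)
Y(k) = k² + 3*k
Q(u, W) = 39 + 3*u² (Q(u, W) = (5 + u² + 2*4)*3 = (5 + u² + 8)*3 = (13 + u²)*3 = 39 + 3*u²)
Q(15, Y(-1))*(8*(-46)) = (39 + 3*15²)*(8*(-46)) = (39 + 3*225)*(-368) = (39 + 675)*(-368) = 714*(-368) = -262752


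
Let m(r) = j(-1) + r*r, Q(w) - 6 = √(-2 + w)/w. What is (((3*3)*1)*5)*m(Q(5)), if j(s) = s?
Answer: 7902/5 + 108*√3 ≈ 1767.5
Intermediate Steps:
Q(w) = 6 + √(-2 + w)/w
m(r) = -1 + r² (m(r) = -1 + r*r = -1 + r²)
(((3*3)*1)*5)*m(Q(5)) = (((3*3)*1)*5)*(-1 + (6 + √(-2 + 5)/5)²) = ((9*1)*5)*(-1 + (6 + √3/5)²) = (9*5)*(-1 + (6 + √3/5)²) = 45*(-1 + (6 + √3/5)²) = -45 + 45*(6 + √3/5)²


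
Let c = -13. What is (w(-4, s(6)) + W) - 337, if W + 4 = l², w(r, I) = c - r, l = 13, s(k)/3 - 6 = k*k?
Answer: -181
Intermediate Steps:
s(k) = 18 + 3*k² (s(k) = 18 + 3*(k*k) = 18 + 3*k²)
w(r, I) = -13 - r
W = 165 (W = -4 + 13² = -4 + 169 = 165)
(w(-4, s(6)) + W) - 337 = ((-13 - 1*(-4)) + 165) - 337 = ((-13 + 4) + 165) - 337 = (-9 + 165) - 337 = 156 - 337 = -181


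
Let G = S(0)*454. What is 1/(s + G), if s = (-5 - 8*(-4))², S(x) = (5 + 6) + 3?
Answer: 1/7085 ≈ 0.00014114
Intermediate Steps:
S(x) = 14 (S(x) = 11 + 3 = 14)
s = 729 (s = (-5 + 32)² = 27² = 729)
G = 6356 (G = 14*454 = 6356)
1/(s + G) = 1/(729 + 6356) = 1/7085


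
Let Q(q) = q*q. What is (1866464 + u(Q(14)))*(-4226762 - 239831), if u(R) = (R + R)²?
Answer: -9023089583904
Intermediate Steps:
Q(q) = q²
u(R) = 4*R² (u(R) = (2*R)² = 4*R²)
(1866464 + u(Q(14)))*(-4226762 - 239831) = (1866464 + 4*(14²)²)*(-4226762 - 239831) = (1866464 + 4*196²)*(-4466593) = (1866464 + 4*38416)*(-4466593) = (1866464 + 153664)*(-4466593) = 2020128*(-4466593) = -9023089583904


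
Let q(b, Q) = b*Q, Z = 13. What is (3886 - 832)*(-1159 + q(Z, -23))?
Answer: -4452732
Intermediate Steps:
q(b, Q) = Q*b
(3886 - 832)*(-1159 + q(Z, -23)) = (3886 - 832)*(-1159 - 23*13) = 3054*(-1159 - 299) = 3054*(-1458) = -4452732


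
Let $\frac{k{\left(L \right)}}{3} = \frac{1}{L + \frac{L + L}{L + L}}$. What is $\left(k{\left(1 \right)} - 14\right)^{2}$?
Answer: $\frac{625}{4} \approx 156.25$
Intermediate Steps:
$k{\left(L \right)} = \frac{3}{1 + L}$ ($k{\left(L \right)} = \frac{3}{L + \frac{L + L}{L + L}} = \frac{3}{L + \frac{2 L}{2 L}} = \frac{3}{L + 2 L \frac{1}{2 L}} = \frac{3}{L + 1} = \frac{3}{1 + L}$)
$\left(k{\left(1 \right)} - 14\right)^{2} = \left(\frac{3}{1 + 1} - 14\right)^{2} = \left(\frac{3}{2} - 14\right)^{2} = \left(- \frac{25}{2}\right)^{2} = \frac{625}{4}$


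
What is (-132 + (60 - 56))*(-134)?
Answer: 17152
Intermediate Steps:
(-132 + (60 - 56))*(-134) = (-132 + 4)*(-134) = -128*(-134) = 17152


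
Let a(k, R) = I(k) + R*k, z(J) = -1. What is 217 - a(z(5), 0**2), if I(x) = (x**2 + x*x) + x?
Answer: 216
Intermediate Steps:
I(x) = x + 2*x**2 (I(x) = (x**2 + x**2) + x = 2*x**2 + x = x + 2*x**2)
a(k, R) = R*k + k*(1 + 2*k) (a(k, R) = k*(1 + 2*k) + R*k = R*k + k*(1 + 2*k))
217 - a(z(5), 0**2) = 217 - (-1)*(1 + 0**2 + 2*(-1)) = 217 - (-1)*(1 + 0 - 2) = 217 - (-1)*(-1) = 217 - 1*1 = 217 - 1 = 216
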